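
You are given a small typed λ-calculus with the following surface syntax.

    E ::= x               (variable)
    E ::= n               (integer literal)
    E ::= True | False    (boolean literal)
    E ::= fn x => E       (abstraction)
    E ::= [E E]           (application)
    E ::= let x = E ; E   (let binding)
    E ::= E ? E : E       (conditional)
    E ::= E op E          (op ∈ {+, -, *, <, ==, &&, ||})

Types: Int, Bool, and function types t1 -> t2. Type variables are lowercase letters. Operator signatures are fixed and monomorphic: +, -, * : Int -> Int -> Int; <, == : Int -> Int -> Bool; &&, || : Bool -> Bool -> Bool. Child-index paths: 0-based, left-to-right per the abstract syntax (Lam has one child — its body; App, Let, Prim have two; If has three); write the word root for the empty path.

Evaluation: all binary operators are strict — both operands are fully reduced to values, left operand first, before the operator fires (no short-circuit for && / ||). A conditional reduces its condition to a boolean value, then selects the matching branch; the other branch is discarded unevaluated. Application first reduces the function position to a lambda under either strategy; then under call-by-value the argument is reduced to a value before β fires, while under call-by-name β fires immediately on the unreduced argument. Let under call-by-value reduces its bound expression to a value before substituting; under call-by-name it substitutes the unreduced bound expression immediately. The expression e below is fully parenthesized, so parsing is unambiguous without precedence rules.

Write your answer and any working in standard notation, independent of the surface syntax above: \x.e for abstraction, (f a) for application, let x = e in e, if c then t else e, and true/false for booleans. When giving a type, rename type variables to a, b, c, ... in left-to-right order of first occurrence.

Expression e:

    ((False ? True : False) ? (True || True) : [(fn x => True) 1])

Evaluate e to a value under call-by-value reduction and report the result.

Trace:
step 0: (if (if false then true else false) then (true || true) else ((\x.true) 1))
step 1: [if@0] (if false then (true || true) else ((\x.true) 1))
step 2: [if@root] ((\x.true) 1)
step 3: [beta@root] true

Answer: true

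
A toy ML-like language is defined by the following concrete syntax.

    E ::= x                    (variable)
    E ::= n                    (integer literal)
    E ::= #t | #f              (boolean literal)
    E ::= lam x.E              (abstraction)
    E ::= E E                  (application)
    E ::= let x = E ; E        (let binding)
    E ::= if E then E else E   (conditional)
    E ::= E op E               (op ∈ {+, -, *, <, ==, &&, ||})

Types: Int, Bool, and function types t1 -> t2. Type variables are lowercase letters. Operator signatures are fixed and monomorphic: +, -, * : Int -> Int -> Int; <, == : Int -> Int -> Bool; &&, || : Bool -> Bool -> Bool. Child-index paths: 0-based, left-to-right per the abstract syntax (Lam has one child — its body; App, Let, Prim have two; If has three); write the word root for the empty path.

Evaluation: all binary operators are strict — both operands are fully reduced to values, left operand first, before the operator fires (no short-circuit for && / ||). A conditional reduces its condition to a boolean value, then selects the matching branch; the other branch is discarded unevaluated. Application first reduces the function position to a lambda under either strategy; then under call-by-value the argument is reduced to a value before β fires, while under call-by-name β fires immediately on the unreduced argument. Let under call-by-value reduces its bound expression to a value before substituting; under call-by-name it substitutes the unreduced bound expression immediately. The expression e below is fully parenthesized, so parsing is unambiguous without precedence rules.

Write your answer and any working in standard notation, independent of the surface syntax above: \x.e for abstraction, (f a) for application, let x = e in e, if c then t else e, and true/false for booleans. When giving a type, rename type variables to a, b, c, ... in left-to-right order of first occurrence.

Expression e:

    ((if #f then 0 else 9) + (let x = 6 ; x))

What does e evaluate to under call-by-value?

Answer: 15

Trace:
step 0: ((if false then 0 else 9) + (let x = 6 in x))
step 1: [if@0] (9 + (let x = 6 in x))
step 2: [let@1] (9 + 6)
step 3: [delta@root] 15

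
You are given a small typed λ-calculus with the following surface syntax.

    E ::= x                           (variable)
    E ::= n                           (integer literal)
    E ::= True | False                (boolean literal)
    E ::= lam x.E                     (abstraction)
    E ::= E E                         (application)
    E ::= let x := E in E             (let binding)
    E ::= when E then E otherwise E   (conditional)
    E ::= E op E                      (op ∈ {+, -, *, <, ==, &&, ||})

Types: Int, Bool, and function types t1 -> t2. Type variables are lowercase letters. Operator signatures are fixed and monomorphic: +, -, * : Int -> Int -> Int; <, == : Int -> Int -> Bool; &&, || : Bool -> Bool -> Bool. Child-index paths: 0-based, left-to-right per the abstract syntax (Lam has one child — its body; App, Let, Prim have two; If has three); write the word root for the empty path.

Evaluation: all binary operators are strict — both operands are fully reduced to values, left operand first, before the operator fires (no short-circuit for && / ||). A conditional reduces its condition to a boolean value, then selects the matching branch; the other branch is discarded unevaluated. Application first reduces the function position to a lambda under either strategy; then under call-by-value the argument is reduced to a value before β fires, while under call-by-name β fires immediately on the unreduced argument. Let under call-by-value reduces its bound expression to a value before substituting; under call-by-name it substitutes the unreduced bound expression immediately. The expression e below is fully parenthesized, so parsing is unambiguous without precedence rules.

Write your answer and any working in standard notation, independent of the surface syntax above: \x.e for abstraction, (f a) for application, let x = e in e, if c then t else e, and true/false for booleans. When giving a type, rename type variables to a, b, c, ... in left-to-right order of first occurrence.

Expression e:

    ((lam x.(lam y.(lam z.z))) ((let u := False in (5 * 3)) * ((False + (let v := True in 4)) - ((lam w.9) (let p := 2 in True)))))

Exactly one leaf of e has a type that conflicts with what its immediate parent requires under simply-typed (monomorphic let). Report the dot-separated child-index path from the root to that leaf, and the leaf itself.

Trace:
z : c
\z._ : c -> c
\y._ : b -> c -> c
\x._ : a -> b -> c -> c
let u : Bool
  unify Int ~ Int
  unify Int ~ Int
  unify Int ~ Int
  unify Bool ~ Int
  FAIL: mismatch Bool ~ Int

Answer: 1.1.0.0 : false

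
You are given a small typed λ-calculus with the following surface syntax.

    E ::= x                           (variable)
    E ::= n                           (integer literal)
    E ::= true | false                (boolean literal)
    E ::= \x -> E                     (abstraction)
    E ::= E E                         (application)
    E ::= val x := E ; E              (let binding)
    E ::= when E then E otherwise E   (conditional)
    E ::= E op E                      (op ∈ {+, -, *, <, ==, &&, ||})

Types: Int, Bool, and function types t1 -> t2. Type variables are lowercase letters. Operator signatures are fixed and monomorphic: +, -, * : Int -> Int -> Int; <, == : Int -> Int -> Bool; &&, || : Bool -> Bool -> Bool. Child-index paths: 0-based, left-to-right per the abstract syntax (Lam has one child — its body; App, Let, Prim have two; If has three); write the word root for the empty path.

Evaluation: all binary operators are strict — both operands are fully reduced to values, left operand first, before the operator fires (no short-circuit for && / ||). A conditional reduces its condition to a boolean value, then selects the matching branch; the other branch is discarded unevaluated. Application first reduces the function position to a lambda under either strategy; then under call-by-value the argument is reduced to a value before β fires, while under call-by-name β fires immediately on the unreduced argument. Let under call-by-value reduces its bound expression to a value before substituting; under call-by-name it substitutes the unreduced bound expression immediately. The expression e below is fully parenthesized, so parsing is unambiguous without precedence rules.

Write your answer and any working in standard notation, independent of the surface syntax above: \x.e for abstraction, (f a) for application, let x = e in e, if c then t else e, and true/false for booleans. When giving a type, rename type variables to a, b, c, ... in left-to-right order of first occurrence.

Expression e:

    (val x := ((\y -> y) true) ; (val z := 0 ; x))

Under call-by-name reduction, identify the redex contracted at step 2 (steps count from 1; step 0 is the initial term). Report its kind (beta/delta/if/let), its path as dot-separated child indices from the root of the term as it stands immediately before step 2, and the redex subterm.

Answer: let at root : (let z = 0 in ((\y.y) true))

Derivation:
step 0: (let x = ((\y.y) true) in (let z = 0 in x))
step 1: [let@root] (let z = 0 in ((\y.y) true))
step 2: [let@root] ((\y.y) true)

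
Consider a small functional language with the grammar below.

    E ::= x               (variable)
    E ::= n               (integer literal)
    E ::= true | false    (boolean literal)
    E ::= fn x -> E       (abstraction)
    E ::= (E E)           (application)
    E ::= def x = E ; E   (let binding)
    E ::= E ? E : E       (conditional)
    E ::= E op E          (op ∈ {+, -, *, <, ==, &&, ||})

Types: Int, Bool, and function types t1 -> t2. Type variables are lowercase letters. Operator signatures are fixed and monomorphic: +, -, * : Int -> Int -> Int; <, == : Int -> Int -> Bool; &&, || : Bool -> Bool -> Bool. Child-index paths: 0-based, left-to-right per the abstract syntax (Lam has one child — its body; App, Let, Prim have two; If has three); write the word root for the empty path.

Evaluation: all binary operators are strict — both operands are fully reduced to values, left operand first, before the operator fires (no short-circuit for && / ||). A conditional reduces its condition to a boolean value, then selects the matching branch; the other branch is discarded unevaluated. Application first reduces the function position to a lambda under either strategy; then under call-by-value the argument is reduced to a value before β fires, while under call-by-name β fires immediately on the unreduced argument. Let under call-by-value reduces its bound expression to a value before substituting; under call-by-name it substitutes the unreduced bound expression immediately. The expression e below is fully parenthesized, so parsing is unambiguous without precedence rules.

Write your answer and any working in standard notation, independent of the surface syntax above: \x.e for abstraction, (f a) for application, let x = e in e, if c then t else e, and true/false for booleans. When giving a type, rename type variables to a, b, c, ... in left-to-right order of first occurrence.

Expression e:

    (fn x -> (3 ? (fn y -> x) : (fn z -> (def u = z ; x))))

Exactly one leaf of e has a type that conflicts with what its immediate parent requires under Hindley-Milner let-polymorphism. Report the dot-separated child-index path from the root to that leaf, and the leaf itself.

Answer: 0.0 : 3

Trace:
  unify Int ~ Bool
  FAIL: mismatch Int ~ Bool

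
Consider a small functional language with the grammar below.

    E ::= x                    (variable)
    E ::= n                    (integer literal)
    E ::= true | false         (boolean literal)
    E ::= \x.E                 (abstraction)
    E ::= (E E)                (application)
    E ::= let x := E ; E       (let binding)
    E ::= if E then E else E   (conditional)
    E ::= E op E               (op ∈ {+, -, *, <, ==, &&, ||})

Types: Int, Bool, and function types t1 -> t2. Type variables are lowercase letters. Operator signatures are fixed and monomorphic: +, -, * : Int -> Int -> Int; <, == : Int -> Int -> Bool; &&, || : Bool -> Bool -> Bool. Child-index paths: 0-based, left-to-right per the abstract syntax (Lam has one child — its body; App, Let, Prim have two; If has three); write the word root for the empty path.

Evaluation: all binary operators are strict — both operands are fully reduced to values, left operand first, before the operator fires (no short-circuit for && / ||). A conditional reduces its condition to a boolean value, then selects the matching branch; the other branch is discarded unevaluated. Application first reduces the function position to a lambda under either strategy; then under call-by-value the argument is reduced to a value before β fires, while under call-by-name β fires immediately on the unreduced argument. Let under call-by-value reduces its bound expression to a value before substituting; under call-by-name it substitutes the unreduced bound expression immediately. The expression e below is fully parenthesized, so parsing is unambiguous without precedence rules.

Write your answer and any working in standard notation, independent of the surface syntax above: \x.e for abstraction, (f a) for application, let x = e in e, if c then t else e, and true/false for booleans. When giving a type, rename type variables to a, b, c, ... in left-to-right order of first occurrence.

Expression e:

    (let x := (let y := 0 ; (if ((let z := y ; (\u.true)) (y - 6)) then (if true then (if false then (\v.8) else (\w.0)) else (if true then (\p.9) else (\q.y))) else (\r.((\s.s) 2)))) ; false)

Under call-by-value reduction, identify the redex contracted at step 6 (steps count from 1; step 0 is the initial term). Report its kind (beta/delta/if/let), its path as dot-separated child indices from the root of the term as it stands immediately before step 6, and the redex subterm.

Trace:
step 0: (let x = (let y = 0 in (if ((let z = y in (\u.true)) (y - 6)) then (if true then (if false then (\v.8) else (\w.0)) else (if true then (\p.9) else (\q.y))) else (\r.((\s.s) 2)))) in false)
step 1: [let@0] (let x = (if ((let z = 0 in (\u.true)) (0 - 6)) then (if true then (if false then (\v.8) else (\w.0)) else (if true then (\p.9) else (\q.0))) else (\r.((\s.s) 2))) in false)
step 2: [let@0.0.0] (let x = (if ((\u.true) (0 - 6)) then (if true then (if false then (\v.8) else (\w.0)) else (if true then (\p.9) else (\q.0))) else (\r.((\s.s) 2))) in false)
step 3: [delta@0.0.1] (let x = (if ((\u.true) -6) then (if true then (if false then (\v.8) else (\w.0)) else (if true then (\p.9) else (\q.0))) else (\r.((\s.s) 2))) in false)
step 4: [beta@0.0] (let x = (if true then (if true then (if false then (\v.8) else (\w.0)) else (if true then (\p.9) else (\q.0))) else (\r.((\s.s) 2))) in false)
step 5: [if@0] (let x = (if true then (if false then (\v.8) else (\w.0)) else (if true then (\p.9) else (\q.0))) in false)
step 6: [if@0] (let x = (if false then (\v.8) else (\w.0)) in false)

Answer: if at 0 : (if true then (if false then (\v.8) else (\w.0)) else (if true then (\p.9) else (\q.0)))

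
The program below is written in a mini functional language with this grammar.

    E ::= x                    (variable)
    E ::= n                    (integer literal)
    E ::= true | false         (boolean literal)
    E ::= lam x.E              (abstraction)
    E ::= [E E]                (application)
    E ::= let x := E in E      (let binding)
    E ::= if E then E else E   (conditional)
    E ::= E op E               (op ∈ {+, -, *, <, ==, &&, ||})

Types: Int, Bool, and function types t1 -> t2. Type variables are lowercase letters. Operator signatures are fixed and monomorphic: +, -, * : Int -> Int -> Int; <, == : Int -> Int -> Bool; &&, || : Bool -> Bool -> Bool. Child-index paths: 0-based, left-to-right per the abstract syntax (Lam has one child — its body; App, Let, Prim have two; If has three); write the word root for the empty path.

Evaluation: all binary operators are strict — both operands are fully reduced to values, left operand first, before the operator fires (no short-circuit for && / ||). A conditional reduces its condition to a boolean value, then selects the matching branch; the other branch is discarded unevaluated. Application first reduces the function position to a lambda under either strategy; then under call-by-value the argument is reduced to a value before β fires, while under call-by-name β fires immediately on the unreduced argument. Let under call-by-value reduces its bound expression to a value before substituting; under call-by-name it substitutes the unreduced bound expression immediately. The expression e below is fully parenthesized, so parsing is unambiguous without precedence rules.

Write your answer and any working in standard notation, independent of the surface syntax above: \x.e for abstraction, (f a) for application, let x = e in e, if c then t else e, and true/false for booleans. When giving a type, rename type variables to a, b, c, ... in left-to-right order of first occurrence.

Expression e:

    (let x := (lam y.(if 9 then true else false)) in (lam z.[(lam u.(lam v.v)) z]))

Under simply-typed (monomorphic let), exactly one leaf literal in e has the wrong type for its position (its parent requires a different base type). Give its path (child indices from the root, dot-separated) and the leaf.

Derivation:
  unify Int ~ Bool
  FAIL: mismatch Int ~ Bool

Answer: 0.0.0 : 9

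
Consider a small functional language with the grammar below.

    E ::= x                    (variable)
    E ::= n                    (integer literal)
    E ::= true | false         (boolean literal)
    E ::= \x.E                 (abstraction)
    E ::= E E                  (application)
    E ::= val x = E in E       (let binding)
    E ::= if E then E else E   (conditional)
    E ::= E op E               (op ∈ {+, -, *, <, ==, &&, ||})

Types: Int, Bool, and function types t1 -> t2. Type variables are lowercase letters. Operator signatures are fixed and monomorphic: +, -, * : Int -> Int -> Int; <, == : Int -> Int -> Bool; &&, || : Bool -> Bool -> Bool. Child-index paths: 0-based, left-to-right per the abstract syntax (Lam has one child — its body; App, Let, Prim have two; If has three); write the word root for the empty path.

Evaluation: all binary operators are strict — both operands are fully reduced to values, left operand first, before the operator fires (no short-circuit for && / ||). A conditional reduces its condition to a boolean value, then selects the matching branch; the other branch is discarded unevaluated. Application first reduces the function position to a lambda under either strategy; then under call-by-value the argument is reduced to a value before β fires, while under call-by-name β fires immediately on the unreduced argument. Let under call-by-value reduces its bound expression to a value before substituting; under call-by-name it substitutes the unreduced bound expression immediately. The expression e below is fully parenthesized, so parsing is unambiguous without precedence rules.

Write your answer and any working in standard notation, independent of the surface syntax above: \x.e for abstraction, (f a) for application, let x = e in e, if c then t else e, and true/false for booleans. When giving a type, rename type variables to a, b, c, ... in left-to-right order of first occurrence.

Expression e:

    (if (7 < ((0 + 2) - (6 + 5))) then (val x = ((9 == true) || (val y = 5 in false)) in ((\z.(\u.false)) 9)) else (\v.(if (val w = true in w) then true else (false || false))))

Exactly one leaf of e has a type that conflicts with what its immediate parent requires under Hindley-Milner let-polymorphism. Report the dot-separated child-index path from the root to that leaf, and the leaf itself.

Working:
  unify Int ~ Int
  unify Int ~ Int
  unify Int ~ Int
  unify Int ~ Int
  unify Int ~ Int
  unify Int ~ Int
  unify Int ~ Int
  unify Int ~ Int
  unify Bool ~ Bool
  unify Int ~ Int
  unify Bool ~ Int
  FAIL: mismatch Bool ~ Int

Answer: 1.0.0.1 : true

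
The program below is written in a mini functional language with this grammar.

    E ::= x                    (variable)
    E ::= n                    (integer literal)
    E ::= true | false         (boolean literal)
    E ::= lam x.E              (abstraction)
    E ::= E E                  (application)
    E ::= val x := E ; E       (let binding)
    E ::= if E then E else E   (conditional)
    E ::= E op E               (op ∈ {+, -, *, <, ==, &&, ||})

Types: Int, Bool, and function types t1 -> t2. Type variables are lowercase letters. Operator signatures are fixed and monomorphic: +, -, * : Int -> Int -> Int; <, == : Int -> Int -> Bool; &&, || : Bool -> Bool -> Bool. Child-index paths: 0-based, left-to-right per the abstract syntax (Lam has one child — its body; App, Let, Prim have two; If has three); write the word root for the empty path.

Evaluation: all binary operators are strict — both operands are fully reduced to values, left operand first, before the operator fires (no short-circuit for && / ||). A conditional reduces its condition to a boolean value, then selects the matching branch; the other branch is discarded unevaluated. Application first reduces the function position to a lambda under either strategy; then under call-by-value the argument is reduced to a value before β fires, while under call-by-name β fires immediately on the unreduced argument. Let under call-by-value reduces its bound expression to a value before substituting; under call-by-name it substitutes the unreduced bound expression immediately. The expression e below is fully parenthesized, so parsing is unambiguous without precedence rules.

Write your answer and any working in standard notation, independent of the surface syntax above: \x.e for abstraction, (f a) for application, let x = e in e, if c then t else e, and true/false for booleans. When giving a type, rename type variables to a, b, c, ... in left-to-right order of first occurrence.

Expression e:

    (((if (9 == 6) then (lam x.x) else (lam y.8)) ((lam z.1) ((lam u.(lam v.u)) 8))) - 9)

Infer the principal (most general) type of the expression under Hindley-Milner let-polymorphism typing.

Answer: Int

Trace:
  unify Int ~ Int
  unify Int ~ Int
  unify Bool ~ Bool
x : a
\x._ : a -> a
\y._ : b -> Int
  unify a -> a ~ b -> Int
  unify a ~ b
  unify b ~ Int
\z._ : c -> Int
u : d
\v._ : e -> d
\u._ : d -> e -> d
  unify d -> e -> d ~ Int -> f
  unify d ~ Int
  unify e -> Int ~ f
_ _ : e -> Int
  unify c -> Int ~ (e -> Int) -> g
  unify c ~ e -> Int
  unify Int ~ g
_ _ : Int
  unify Int -> Int ~ Int -> h
  unify Int ~ Int
  unify Int ~ h
_ _ : Int
  unify Int ~ Int
  unify Int ~ Int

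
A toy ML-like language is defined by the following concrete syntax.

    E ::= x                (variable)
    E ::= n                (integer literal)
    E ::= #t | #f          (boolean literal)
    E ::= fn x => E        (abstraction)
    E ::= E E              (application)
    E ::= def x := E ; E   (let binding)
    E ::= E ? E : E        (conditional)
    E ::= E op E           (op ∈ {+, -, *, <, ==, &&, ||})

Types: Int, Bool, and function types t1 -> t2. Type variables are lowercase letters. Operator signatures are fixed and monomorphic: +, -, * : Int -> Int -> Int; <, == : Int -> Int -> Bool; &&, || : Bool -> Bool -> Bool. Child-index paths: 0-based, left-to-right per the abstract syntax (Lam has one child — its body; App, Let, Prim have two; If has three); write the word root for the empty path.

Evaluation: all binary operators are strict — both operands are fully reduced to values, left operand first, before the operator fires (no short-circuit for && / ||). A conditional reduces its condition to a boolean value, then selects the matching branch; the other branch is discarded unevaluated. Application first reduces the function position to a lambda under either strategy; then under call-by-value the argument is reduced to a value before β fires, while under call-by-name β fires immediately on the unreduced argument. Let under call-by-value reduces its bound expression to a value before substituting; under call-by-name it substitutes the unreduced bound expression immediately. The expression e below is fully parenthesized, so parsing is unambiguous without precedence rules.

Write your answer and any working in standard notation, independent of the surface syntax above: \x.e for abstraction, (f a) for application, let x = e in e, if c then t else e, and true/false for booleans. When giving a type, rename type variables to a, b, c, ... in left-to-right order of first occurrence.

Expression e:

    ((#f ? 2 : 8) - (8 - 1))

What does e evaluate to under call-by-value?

Trace:
step 0: ((if false then 2 else 8) - (8 - 1))
step 1: [if@0] (8 - (8 - 1))
step 2: [delta@1] (8 - 7)
step 3: [delta@root] 1

Answer: 1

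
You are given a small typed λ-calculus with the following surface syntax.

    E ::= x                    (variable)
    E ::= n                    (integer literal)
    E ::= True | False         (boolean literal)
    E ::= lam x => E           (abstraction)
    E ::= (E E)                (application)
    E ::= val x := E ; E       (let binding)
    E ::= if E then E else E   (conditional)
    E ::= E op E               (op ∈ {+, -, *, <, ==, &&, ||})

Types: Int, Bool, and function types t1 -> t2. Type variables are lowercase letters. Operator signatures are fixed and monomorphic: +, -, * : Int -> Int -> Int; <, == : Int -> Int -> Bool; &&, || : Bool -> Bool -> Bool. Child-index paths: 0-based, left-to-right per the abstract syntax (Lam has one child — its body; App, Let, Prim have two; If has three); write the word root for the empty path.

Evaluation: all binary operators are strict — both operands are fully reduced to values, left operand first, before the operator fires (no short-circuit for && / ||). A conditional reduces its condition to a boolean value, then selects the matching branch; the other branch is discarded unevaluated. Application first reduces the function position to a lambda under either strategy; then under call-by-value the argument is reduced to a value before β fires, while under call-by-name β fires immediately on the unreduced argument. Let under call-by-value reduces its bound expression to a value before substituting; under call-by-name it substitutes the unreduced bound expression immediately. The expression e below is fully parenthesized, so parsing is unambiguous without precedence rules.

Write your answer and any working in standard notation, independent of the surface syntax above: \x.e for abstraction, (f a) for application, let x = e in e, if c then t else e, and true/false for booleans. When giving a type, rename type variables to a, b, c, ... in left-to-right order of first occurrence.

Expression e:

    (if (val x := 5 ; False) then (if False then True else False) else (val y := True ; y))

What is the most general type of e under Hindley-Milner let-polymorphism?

Working:
let x : Int
  unify Bool ~ Bool
  unify Bool ~ Bool
  unify Bool ~ Bool
let y : Bool
y : Bool
  unify Bool ~ Bool

Answer: Bool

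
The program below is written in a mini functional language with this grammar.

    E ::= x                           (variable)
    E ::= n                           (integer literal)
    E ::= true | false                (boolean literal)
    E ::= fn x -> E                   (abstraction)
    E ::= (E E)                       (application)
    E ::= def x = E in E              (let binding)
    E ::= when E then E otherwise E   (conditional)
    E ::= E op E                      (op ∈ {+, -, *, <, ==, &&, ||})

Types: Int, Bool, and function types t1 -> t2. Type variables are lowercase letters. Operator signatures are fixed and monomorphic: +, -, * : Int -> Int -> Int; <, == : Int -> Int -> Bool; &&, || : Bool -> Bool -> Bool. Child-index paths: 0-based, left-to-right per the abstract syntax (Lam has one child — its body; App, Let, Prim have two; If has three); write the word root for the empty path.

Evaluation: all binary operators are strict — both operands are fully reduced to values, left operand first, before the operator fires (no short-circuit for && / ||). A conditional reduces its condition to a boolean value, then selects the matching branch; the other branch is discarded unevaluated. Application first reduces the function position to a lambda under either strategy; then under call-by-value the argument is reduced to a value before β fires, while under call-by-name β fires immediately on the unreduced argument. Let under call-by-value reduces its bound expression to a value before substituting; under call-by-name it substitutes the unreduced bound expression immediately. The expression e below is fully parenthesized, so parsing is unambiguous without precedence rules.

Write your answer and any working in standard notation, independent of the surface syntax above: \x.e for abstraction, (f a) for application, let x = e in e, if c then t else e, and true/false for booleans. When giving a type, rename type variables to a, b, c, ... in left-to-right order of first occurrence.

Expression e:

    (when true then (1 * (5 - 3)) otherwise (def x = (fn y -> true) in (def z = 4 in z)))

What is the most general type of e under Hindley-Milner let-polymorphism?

Answer: Int

Trace:
  unify Bool ~ Bool
  unify Int ~ Int
  unify Int ~ Int
  unify Int ~ Int
  unify Int ~ Int
\y._ : a -> Bool
let x : forall. a -> Bool
let z : Int
z : Int
  unify Int ~ Int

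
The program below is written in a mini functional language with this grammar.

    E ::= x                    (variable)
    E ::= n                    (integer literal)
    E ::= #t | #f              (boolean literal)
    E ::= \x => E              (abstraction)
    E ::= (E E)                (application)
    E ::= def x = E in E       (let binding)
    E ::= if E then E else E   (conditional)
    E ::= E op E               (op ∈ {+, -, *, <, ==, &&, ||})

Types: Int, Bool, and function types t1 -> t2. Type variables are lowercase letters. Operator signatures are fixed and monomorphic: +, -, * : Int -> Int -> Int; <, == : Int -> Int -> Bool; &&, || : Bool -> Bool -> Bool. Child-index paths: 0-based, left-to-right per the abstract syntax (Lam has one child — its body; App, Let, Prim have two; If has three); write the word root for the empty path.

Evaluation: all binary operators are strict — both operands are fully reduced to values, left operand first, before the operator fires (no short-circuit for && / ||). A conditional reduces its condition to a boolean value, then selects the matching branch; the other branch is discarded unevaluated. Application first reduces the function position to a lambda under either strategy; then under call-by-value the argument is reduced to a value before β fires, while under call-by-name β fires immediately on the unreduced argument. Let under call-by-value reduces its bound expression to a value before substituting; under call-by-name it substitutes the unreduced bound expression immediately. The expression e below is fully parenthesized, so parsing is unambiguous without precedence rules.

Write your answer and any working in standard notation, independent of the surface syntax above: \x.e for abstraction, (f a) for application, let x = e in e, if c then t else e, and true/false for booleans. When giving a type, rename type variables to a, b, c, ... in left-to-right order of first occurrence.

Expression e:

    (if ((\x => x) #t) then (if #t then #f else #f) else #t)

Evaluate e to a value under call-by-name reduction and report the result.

Answer: false

Working:
step 0: (if ((\x.x) true) then (if true then false else false) else true)
step 1: [beta@0] (if true then (if true then false else false) else true)
step 2: [if@root] (if true then false else false)
step 3: [if@root] false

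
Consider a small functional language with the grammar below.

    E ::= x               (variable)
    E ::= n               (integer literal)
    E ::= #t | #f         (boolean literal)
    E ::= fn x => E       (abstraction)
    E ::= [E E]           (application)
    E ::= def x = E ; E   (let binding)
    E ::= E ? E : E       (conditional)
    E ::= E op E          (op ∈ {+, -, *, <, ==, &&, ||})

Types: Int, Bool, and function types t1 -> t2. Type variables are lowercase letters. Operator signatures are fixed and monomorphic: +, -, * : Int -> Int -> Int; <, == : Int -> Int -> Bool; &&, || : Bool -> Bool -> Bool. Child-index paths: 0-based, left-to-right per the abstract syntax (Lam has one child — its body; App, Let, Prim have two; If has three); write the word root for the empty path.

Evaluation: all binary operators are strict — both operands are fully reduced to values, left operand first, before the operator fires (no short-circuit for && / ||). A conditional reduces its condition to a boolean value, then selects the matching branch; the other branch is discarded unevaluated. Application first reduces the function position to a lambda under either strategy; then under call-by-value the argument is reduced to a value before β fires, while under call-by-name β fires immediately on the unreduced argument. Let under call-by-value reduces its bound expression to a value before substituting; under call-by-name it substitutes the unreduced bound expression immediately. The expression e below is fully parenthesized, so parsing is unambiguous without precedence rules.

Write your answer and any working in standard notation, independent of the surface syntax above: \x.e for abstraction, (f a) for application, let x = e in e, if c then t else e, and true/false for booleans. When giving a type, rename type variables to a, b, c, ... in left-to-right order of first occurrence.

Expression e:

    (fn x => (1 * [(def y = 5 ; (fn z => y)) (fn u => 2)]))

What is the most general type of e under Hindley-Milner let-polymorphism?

Trace:
  unify Int ~ Int
let y : Int
y : Int
\z._ : b -> Int
\u._ : c -> Int
  unify b -> Int ~ (c -> Int) -> d
  unify b ~ c -> Int
  unify Int ~ d
_ _ : Int
  unify Int ~ Int
\x._ : a -> Int

Answer: a -> Int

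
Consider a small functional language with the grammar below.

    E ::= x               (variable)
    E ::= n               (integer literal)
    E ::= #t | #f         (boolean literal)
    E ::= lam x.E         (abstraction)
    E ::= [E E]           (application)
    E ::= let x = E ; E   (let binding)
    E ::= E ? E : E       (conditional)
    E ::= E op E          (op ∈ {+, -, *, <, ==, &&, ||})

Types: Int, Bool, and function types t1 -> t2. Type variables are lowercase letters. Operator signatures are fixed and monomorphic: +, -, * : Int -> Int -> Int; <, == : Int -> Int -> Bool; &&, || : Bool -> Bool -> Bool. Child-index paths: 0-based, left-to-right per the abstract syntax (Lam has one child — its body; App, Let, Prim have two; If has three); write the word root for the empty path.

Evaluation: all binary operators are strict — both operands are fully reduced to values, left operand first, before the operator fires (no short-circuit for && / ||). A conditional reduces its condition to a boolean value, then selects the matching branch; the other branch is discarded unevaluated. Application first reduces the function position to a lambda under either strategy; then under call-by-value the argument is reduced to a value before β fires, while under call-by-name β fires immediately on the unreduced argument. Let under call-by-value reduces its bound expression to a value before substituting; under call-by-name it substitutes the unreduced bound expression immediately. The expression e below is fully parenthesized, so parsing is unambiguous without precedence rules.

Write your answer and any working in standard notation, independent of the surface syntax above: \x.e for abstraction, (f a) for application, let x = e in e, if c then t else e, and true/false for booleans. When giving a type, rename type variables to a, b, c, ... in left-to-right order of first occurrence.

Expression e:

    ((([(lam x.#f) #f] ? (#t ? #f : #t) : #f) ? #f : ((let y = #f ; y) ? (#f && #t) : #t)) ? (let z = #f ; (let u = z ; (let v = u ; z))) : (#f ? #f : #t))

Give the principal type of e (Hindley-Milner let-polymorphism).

Working:
\x._ : a -> Bool
  unify a -> Bool ~ Bool -> b
  unify a ~ Bool
  unify Bool ~ b
_ _ : Bool
  unify Bool ~ Bool
  unify Bool ~ Bool
  unify Bool ~ Bool
  unify Bool ~ Bool
  unify Bool ~ Bool
let y : Bool
y : Bool
  unify Bool ~ Bool
  unify Bool ~ Bool
  unify Bool ~ Bool
  unify Bool ~ Bool
  unify Bool ~ Bool
  unify Bool ~ Bool
let z : Bool
z : Bool
let u : Bool
u : Bool
let v : Bool
z : Bool
  unify Bool ~ Bool
  unify Bool ~ Bool
  unify Bool ~ Bool

Answer: Bool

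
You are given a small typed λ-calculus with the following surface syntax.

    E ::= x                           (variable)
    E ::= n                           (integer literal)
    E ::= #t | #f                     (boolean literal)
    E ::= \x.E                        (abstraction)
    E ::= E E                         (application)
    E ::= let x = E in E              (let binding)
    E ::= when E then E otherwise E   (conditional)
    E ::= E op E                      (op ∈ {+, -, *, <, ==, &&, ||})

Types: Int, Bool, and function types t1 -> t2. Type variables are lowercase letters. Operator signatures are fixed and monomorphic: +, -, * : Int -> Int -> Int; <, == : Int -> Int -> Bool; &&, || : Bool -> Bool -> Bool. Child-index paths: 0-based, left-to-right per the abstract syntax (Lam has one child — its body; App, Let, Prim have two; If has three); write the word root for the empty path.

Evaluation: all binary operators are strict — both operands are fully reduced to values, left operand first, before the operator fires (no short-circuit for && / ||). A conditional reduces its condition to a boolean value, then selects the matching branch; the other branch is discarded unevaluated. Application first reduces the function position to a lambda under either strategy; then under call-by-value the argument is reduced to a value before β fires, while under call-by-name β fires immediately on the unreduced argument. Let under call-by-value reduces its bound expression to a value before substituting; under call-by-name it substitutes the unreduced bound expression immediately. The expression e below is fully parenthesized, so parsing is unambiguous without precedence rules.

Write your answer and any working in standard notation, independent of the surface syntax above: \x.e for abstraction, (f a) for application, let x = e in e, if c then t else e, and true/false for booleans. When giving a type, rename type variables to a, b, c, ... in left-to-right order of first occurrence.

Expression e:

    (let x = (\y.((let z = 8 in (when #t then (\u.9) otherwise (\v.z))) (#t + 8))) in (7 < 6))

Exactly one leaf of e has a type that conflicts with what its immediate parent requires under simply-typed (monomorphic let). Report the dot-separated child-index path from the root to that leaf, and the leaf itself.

Working:
let z : Int
  unify Bool ~ Bool
\u._ : b -> Int
z : Int
\v._ : c -> Int
  unify b -> Int ~ c -> Int
  unify b ~ c
  unify Int ~ Int
  unify Bool ~ Int
  FAIL: mismatch Bool ~ Int

Answer: 0.0.1.0 : true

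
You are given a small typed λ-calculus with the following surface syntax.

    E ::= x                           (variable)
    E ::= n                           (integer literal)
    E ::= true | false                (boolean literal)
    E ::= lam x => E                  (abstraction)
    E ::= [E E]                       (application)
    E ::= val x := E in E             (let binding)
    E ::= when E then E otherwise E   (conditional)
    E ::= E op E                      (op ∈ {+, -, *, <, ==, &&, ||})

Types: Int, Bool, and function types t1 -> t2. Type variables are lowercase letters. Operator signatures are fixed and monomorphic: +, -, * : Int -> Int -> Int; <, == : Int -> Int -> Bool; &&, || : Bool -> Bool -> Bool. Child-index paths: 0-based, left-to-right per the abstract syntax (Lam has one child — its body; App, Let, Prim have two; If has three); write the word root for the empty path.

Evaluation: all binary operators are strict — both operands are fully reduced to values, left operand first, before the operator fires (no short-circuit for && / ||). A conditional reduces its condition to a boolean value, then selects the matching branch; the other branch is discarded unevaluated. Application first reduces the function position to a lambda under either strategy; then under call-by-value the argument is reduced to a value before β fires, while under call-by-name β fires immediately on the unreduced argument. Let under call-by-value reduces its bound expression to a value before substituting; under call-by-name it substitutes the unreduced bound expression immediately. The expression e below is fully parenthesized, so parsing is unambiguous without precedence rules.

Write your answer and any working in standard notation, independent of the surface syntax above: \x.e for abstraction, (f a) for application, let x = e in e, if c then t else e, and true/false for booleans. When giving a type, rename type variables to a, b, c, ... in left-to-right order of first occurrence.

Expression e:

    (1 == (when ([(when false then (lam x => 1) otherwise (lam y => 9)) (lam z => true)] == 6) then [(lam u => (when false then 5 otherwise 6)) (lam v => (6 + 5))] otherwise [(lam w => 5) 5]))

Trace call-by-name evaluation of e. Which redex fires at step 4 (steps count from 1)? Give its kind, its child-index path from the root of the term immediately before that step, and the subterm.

Derivation:
step 0: (1 == (if (((if false then (\x.1) else (\y.9)) (\z.true)) == 6) then ((\u.(if false then 5 else 6)) (\v.(6 + 5))) else ((\w.5) 5)))
step 1: [if@1.0.0.0] (1 == (if (((\y.9) (\z.true)) == 6) then ((\u.(if false then 5 else 6)) (\v.(6 + 5))) else ((\w.5) 5)))
step 2: [beta@1.0.0] (1 == (if (9 == 6) then ((\u.(if false then 5 else 6)) (\v.(6 + 5))) else ((\w.5) 5)))
step 3: [delta@1.0] (1 == (if false then ((\u.(if false then 5 else 6)) (\v.(6 + 5))) else ((\w.5) 5)))
step 4: [if@1] (1 == ((\w.5) 5))

Answer: if at 1 : (if false then ((\u.(if false then 5 else 6)) (\v.(6 + 5))) else ((\w.5) 5))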